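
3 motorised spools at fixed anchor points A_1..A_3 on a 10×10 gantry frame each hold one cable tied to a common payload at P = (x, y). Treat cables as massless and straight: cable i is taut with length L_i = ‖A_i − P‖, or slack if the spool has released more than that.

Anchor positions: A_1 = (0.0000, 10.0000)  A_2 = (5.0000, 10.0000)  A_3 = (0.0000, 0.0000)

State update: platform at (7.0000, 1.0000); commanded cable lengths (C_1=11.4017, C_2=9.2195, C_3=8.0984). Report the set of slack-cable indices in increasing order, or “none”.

cable 1: L_1 = ‖A_1−P‖ = 11.4018;  C_1 = 11.4017 → taut
cable 2: L_2 = ‖A_2−P‖ = 9.2195;  C_2 = 9.2195 → taut
cable 3: L_3 = ‖A_3−P‖ = 7.0711;  C_3 = 8.0984 → slack

3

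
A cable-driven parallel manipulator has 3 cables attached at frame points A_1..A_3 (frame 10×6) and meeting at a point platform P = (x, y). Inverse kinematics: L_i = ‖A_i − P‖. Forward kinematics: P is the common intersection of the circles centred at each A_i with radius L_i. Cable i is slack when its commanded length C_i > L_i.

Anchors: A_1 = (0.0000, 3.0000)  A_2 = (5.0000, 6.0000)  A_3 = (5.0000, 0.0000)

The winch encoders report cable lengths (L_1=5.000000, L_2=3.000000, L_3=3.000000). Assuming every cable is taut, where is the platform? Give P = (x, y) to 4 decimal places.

expand ‖A_i−P‖²=L_i² and subtract eq 1 (c_i ≔ ‖A_i‖²−L_i²)
c_1 = 0.0000+9.0000−25.0000 = -16.0000
eq1−eq2 → [-10.0000  -6.0000]·P = -68.0000
eq1−eq3 → [-10.0000  6.0000]·P = -32.0000
2×2 solve → P = (5.0000, 3.0000)

(5.0000, 3.0000)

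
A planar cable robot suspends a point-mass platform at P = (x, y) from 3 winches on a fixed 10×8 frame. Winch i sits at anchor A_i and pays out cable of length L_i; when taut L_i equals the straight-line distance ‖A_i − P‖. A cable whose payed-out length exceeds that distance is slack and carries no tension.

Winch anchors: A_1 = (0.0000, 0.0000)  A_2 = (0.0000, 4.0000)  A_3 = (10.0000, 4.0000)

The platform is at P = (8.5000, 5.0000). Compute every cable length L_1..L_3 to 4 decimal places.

(9.8615, 8.5586, 1.8028)

cable 1: Δx=-8.5000, Δy=-5.0000; L_1 = √(Δx²+Δy²) = 9.8615
cable 2: Δx=-8.5000, Δy=-1.0000; L_2 = √(Δx²+Δy²) = 8.5586
cable 3: Δx=1.5000, Δy=-1.0000; L_3 = √(Δx²+Δy²) = 1.8028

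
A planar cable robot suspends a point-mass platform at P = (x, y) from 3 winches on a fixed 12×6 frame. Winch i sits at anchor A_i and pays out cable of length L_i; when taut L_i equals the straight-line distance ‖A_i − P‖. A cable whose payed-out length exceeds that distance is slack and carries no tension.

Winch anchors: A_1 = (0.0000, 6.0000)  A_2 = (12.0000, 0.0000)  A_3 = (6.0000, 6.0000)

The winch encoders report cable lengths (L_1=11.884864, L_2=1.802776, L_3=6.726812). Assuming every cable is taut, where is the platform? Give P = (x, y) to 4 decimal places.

expand ‖A_i−P‖²=L_i² and subtract eq 1 (k_i ≔ ‖A_i‖²−L_i²)
k_1 = 0.0000+36.0000−141.2500 = -105.2500
eq1−eq2 → [-24.0000  12.0000]·P = -246.0000
eq1−eq3 → [-12.0000  0.0000]·P = -132.0000
2×2 solve → P = (11.0000, 1.5000)

(11.0000, 1.5000)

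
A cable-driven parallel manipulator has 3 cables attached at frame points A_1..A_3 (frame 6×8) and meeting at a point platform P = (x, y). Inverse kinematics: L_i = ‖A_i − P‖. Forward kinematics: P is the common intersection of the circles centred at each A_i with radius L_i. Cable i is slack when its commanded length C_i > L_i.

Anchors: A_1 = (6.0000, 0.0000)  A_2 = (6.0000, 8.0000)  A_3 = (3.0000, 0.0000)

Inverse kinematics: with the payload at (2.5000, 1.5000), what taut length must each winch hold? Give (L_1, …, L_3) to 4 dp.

(3.8079, 7.3824, 1.5811)

L_1 = √((6.0000−2.5000)² + (0.0000−1.5000)²) = 3.8079
L_2 = √((6.0000−2.5000)² + (8.0000−1.5000)²) = 7.3824
L_3 = √((3.0000−2.5000)² + (0.0000−1.5000)²) = 1.5811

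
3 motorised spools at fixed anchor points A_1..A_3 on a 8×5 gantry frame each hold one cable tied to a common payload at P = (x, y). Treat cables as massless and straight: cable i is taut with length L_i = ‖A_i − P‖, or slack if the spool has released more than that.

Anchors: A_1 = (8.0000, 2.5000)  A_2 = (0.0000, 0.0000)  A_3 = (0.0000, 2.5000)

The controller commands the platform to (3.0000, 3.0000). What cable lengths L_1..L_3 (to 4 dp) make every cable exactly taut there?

(5.0249, 4.2426, 3.0414)

cable 1: Δx=5.0000, Δy=-0.5000; L_1 = √(Δx²+Δy²) = 5.0249
cable 2: Δx=-3.0000, Δy=-3.0000; L_2 = √(Δx²+Δy²) = 4.2426
cable 3: Δx=-3.0000, Δy=-0.5000; L_3 = √(Δx²+Δy²) = 3.0414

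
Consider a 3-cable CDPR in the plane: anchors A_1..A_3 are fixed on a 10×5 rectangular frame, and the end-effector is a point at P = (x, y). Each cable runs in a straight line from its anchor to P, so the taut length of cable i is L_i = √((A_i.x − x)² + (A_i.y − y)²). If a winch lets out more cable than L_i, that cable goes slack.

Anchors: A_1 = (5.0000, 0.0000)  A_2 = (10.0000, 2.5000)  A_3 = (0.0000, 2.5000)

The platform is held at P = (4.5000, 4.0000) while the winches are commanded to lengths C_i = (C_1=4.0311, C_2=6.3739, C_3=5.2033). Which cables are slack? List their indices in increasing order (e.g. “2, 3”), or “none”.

2, 3

cable 1: L_1 = ‖A_1−P‖ = 4.0311;  C_1 = 4.0311 → taut
cable 2: L_2 = ‖A_2−P‖ = 5.7009;  C_2 = 6.3739 → slack
cable 3: L_3 = ‖A_3−P‖ = 4.7434;  C_3 = 5.2033 → slack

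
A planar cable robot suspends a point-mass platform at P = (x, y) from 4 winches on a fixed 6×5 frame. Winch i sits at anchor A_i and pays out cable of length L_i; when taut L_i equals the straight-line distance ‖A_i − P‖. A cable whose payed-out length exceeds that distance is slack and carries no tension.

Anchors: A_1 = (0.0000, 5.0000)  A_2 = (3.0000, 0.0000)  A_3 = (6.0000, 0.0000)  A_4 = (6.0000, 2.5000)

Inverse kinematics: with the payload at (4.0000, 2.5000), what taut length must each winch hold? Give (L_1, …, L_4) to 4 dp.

(4.7170, 2.6926, 3.2016, 2.0000)

L_1 = √((0.0000−4.0000)² + (5.0000−2.5000)²) = 4.7170
L_2 = √((3.0000−4.0000)² + (0.0000−2.5000)²) = 2.6926
L_3 = √((6.0000−4.0000)² + (0.0000−2.5000)²) = 3.2016
L_4 = √((6.0000−4.0000)² + (2.5000−2.5000)²) = 2.0000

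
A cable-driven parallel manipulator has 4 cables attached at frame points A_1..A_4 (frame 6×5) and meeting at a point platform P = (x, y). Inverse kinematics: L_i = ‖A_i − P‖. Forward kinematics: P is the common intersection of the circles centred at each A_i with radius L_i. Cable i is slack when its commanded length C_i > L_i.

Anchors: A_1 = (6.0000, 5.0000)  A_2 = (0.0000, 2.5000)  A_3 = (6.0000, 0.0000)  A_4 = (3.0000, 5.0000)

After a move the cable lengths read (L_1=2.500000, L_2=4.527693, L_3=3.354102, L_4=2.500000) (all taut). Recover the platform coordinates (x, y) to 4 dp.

circle eqns → linear via eq_j − eq_1; set k_j = A_j·A_j − L_j²
k_1 = 36.0000+25.0000−6.2500 = 54.7500
12.0000·x + 5.0000·y = k_1−k_2 = 69.0000
0.0000·x + 10.0000·y = k_1−k_3 = 30.0000
6.0000·x + 0.0000·y = k_1−k_4 = 27.0000
solve first two rows → x=4.5000, y=3.0000
check cable 4: ‖A_4−P‖² = 6.2500 ≈ L_4² = 6.2500 ✓

(4.5000, 3.0000)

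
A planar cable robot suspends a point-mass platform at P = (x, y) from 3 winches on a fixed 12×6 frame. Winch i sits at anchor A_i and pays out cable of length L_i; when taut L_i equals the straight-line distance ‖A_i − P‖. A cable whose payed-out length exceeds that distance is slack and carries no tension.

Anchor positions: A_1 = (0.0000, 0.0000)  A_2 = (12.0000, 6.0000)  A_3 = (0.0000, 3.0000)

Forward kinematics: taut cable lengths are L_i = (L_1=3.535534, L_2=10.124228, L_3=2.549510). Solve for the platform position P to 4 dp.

(2.5000, 2.5000)

expand ‖A_i−P‖²=L_i² and subtract eq 1 (q_i ≔ ‖A_i‖²−L_i²)
q_1 = 0.0000+0.0000−12.5000 = -12.5000
eq1−eq2 → [-24.0000  -12.0000]·P = -90.0000
eq1−eq3 → [0.0000  -6.0000]·P = -15.0000
2×2 solve → P = (2.5000, 2.5000)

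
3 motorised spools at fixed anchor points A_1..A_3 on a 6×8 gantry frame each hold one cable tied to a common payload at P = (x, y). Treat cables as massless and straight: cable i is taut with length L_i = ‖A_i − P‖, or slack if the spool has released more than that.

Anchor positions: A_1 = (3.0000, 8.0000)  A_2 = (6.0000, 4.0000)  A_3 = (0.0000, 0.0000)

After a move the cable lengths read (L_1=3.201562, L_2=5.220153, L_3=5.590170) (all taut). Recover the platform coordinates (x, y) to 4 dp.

(1.0000, 5.5000)

circle eqns → linear via eq_j − eq_1; set q_j = A_j·A_j − L_j²
q_1 = 9.0000+64.0000−10.2500 = 62.7500
-6.0000·x + 8.0000·y = q_1−q_2 = 38.0000
6.0000·x + 16.0000·y = q_1−q_3 = 94.0000
solve first two rows → x=1.0000, y=5.5000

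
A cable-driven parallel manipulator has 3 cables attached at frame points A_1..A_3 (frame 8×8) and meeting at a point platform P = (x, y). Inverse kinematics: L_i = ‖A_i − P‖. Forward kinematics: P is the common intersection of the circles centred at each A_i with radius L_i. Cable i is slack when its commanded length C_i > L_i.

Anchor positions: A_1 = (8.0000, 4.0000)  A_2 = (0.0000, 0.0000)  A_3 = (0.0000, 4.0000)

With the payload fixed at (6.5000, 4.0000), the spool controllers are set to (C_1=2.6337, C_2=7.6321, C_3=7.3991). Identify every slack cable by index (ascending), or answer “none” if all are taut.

1, 3

cable 1: √((1.5000)²+(0.0000)²)=1.5000, C_1=2.6337: slack
cable 2: √((-6.5000)²+(-4.0000)²)=7.6322, C_2=7.6321: taut
cable 3: √((-6.5000)²+(0.0000)²)=6.5000, C_3=7.3991: slack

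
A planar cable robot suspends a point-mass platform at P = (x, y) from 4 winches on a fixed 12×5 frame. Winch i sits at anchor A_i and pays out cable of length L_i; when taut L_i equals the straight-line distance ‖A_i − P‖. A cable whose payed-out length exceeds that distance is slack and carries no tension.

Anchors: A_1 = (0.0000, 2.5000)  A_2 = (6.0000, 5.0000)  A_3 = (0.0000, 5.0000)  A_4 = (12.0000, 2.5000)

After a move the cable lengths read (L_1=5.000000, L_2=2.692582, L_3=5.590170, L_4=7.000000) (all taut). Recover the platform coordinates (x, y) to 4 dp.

each cable: (A_i−P)·(A_i−P) = L_i²; let k_i = ‖A_i‖²−L_i²
k_1 = 0.0000+6.2500−25.0000 = -18.7500
row 1: -12.0000x − 5.0000y = -72.5000  (k_2=53.7500)
row 2: 0.0000x − 5.0000y = -12.5000  (k_3=-6.2500)
row 3: -24.0000x + 0.0000y = -120.0000  (k_4=101.2500)
Cramer on rows 1–2 → x = 5.0000, y = 2.5000
check cable 4: ‖A_4−P‖² = 49.0000 ≈ L_4² = 49.0000 ✓

(5.0000, 2.5000)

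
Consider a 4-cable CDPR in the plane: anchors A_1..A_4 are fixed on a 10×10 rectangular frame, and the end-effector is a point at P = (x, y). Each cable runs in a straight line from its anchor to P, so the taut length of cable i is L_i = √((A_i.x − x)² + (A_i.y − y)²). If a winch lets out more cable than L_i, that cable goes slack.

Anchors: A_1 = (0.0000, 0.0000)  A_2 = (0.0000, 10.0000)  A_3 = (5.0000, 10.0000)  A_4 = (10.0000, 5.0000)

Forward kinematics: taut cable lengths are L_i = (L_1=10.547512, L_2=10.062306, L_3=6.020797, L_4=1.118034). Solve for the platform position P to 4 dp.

circle eqns → linear via eq_j − eq_1; set q_j = A_j·A_j − L_j²
q_1 = 0.0000+0.0000−111.2500 = -111.2500
0.0000·x − 20.0000·y = q_1−q_2 = -110.0000
-10.0000·x − 20.0000·y = q_1−q_3 = -200.0000
-20.0000·x − 10.0000·y = q_1−q_4 = -235.0000
solve first two rows → x=9.0000, y=5.5000
check cable 4: ‖A_4−P‖² = 1.2500 ≈ L_4² = 1.2500 ✓

(9.0000, 5.5000)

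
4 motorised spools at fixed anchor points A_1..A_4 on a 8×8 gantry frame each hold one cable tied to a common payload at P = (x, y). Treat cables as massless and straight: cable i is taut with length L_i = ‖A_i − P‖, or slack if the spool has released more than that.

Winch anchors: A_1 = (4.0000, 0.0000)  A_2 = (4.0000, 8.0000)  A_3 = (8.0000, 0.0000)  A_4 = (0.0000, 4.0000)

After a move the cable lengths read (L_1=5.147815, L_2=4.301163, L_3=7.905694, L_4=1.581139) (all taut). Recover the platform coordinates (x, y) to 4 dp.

expand ‖A_i−P‖²=L_i² and subtract eq 1 (c_i ≔ ‖A_i‖²−L_i²)
c_1 = 16.0000+0.0000−26.5000 = -10.5000
eq1−eq2 → [0.0000  -16.0000]·P = -72.0000
eq1−eq3 → [-8.0000  0.0000]·P = -12.0000
eq1−eq4 → [8.0000  -8.0000]·P = -24.0000
2×2 solve → P = (1.5000, 4.5000)
check cable 4: ‖A_4−P‖² = 2.5000 ≈ L_4² = 2.5000 ✓

(1.5000, 4.5000)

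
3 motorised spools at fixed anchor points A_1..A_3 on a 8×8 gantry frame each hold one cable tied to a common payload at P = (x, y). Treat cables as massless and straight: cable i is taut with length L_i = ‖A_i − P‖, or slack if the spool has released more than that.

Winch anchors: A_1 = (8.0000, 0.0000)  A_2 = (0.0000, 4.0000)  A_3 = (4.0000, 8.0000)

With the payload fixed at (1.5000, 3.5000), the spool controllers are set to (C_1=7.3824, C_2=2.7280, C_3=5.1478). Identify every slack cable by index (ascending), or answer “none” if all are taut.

cable 1: L_1 = ‖A_1−P‖ = 7.3824;  C_1 = 7.3824 → taut
cable 2: L_2 = ‖A_2−P‖ = 1.5811;  C_2 = 2.7280 → slack
cable 3: L_3 = ‖A_3−P‖ = 5.1478;  C_3 = 5.1478 → taut

2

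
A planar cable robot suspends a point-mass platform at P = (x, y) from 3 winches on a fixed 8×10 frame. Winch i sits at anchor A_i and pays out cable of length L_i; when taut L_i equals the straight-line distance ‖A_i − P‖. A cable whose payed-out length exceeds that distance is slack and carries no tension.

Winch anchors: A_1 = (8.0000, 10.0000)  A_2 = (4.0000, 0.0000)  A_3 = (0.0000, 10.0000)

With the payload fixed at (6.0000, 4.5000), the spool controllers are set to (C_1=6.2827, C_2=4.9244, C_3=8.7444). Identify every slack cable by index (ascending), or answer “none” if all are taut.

1, 3

cable 1: L_1 = ‖A_1−P‖ = 5.8523;  C_1 = 6.2827 → slack
cable 2: L_2 = ‖A_2−P‖ = 4.9244;  C_2 = 4.9244 → taut
cable 3: L_3 = ‖A_3−P‖ = 8.1394;  C_3 = 8.7444 → slack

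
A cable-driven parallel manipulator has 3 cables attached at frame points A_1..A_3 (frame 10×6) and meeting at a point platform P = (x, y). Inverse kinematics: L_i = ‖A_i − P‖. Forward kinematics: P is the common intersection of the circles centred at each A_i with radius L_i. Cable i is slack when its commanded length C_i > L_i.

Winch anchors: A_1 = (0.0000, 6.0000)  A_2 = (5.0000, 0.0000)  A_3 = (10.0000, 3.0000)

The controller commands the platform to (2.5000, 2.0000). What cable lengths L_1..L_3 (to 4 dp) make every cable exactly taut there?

L_1 = √((0.0000−2.5000)² + (6.0000−2.0000)²) = 4.7170
L_2 = √((5.0000−2.5000)² + (0.0000−2.0000)²) = 3.2016
L_3 = √((10.0000−2.5000)² + (3.0000−2.0000)²) = 7.5664

(4.7170, 3.2016, 7.5664)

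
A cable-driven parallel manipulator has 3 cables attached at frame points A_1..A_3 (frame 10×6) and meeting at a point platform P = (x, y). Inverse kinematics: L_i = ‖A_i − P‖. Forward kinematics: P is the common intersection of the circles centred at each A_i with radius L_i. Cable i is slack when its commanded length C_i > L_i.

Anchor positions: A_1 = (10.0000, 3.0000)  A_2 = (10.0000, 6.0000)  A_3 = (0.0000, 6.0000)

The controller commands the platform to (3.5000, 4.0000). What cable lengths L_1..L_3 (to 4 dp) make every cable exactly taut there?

L_1: Δ = A_1−P = (6.5000, -1.0000) → ‖Δ‖ = √43.2500 = 6.5765
L_2: Δ = A_2−P = (6.5000, 2.0000) → ‖Δ‖ = √46.2500 = 6.8007
L_3: Δ = A_3−P = (-3.5000, 2.0000) → ‖Δ‖ = √16.2500 = 4.0311

(6.5765, 6.8007, 4.0311)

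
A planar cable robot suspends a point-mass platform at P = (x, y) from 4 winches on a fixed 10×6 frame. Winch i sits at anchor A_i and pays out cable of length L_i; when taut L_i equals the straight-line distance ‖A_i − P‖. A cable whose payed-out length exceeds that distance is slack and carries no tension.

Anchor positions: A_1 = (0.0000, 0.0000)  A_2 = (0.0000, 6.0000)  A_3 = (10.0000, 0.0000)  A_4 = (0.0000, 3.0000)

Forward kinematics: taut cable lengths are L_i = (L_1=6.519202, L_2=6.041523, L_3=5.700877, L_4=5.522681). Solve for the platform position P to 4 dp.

expand ‖A_i−P‖²=L_i² and subtract eq 1 (c_i ≔ ‖A_i‖²−L_i²)
c_1 = 0.0000+0.0000−42.5000 = -42.5000
eq1−eq2 → [0.0000  -12.0000]·P = -42.0000
eq1−eq3 → [-20.0000  0.0000]·P = -110.0000
eq1−eq4 → [0.0000  -6.0000]·P = -21.0000
2×2 solve → P = (5.5000, 3.5000)
check cable 4: ‖A_4−P‖² = 30.5000 ≈ L_4² = 30.5000 ✓

(5.5000, 3.5000)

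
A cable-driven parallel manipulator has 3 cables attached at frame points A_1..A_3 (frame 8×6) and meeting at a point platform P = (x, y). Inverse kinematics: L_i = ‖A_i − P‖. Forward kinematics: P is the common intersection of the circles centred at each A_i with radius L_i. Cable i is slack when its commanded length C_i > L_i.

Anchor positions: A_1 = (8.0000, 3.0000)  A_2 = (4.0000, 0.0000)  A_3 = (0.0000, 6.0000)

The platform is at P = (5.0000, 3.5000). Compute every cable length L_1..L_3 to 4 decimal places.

L_1 = √((8.0000−5.0000)² + (3.0000−3.5000)²) = 3.0414
L_2 = √((4.0000−5.0000)² + (0.0000−3.5000)²) = 3.6401
L_3 = √((0.0000−5.0000)² + (6.0000−3.5000)²) = 5.5902

(3.0414, 3.6401, 5.5902)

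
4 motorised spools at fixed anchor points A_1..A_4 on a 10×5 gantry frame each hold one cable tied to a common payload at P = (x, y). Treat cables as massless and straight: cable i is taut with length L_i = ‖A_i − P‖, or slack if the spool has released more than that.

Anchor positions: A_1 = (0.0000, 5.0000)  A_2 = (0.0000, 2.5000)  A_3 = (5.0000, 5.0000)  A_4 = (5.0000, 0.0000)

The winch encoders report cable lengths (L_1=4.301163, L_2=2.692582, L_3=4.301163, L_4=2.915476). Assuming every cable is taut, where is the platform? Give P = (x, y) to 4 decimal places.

(2.5000, 1.5000)

each cable: (A_i−P)·(A_i−P) = L_i²; let c_i = ‖A_i‖²−L_i²
c_1 = 0.0000+25.0000−18.5000 = 6.5000
row 1: 0.0000x + 5.0000y = 7.5000  (c_2=-1.0000)
row 2: -10.0000x + 0.0000y = -25.0000  (c_3=31.5000)
row 3: -10.0000x + 10.0000y = -10.0000  (c_4=16.5000)
Cramer on rows 1–2 → x = 2.5000, y = 1.5000
check cable 4: ‖A_4−P‖² = 8.5000 ≈ L_4² = 8.5000 ✓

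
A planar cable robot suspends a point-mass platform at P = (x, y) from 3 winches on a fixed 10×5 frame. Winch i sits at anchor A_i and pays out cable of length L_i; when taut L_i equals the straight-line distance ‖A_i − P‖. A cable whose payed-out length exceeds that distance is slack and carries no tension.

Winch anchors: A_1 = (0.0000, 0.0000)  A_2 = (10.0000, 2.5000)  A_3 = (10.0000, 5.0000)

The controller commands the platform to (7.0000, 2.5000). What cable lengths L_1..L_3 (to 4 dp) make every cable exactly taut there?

(7.4330, 3.0000, 3.9051)

cable 1: Δx=-7.0000, Δy=-2.5000; L_1 = √(Δx²+Δy²) = 7.4330
cable 2: Δx=3.0000, Δy=0.0000; L_2 = √(Δx²+Δy²) = 3.0000
cable 3: Δx=3.0000, Δy=2.5000; L_3 = √(Δx²+Δy²) = 3.9051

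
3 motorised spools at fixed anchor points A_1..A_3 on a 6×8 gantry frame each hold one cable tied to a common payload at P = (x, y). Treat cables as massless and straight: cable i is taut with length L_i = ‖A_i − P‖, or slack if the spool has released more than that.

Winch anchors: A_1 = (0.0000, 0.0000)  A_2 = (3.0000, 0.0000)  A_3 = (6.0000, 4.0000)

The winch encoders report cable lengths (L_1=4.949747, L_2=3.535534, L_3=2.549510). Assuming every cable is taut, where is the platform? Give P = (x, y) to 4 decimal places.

circle eqns → linear via eq_j − eq_1; set k_j = A_j·A_j − L_j²
k_1 = 0.0000+0.0000−24.5000 = -24.5000
-6.0000·x + 0.0000·y = k_1−k_2 = -21.0000
-12.0000·x − 8.0000·y = k_1−k_3 = -70.0000
solve first two rows → x=3.5000, y=3.5000

(3.5000, 3.5000)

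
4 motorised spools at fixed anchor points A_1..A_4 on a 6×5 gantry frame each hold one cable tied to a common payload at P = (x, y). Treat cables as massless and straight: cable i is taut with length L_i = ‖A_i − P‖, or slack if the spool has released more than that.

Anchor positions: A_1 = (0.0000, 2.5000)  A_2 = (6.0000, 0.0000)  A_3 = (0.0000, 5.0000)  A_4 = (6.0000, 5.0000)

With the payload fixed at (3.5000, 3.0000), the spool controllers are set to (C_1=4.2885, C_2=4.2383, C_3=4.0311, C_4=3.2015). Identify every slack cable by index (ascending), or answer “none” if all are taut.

1, 2

i=1: geometric 3.5355 vs commanded 4.2885 ⇒ slack
i=2: geometric 3.9051 vs commanded 4.2383 ⇒ slack
i=3: geometric 4.0311 vs commanded 4.0311 ⇒ taut
i=4: geometric 3.2016 vs commanded 3.2015 ⇒ taut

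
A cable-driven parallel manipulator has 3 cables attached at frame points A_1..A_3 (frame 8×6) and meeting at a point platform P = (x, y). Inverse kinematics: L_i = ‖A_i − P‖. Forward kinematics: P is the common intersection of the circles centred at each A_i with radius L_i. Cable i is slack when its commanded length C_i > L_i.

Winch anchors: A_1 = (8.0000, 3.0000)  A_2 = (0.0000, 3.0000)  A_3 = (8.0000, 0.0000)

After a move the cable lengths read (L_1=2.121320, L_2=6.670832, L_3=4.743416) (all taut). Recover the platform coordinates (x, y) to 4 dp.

each cable: (A_i−P)·(A_i−P) = L_i²; let k_i = ‖A_i‖²−L_i²
k_1 = 64.0000+9.0000−4.5000 = 68.5000
row 1: 16.0000x + 0.0000y = 104.0000  (k_2=-35.5000)
row 2: 0.0000x + 6.0000y = 27.0000  (k_3=41.5000)
Cramer on rows 1–2 → x = 6.5000, y = 4.5000

(6.5000, 4.5000)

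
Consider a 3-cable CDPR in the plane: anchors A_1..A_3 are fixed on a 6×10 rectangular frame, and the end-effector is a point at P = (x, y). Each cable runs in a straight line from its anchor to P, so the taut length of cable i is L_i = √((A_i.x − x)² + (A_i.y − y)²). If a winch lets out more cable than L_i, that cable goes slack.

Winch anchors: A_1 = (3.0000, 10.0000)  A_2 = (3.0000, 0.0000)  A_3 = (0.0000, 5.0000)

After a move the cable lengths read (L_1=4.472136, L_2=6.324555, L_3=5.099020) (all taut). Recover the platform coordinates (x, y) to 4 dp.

(5.0000, 6.0000)

each cable: (A_i−P)·(A_i−P) = L_i²; let c_i = ‖A_i‖²−L_i²
c_1 = 9.0000+100.0000−20.0000 = 89.0000
row 1: 0.0000x + 20.0000y = 120.0000  (c_2=-31.0000)
row 2: 6.0000x + 10.0000y = 90.0000  (c_3=-1.0000)
Cramer on rows 1–2 → x = 5.0000, y = 6.0000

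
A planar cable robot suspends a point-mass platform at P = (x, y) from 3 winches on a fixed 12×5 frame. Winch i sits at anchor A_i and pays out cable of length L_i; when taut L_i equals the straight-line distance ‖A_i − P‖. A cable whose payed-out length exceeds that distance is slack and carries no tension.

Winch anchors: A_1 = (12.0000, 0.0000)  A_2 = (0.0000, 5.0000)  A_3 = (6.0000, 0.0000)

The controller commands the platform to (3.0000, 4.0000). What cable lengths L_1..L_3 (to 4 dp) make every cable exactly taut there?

L_1 = √((12.0000−3.0000)² + (0.0000−4.0000)²) = 9.8489
L_2 = √((0.0000−3.0000)² + (5.0000−4.0000)²) = 3.1623
L_3 = √((6.0000−3.0000)² + (0.0000−4.0000)²) = 5.0000

(9.8489, 3.1623, 5.0000)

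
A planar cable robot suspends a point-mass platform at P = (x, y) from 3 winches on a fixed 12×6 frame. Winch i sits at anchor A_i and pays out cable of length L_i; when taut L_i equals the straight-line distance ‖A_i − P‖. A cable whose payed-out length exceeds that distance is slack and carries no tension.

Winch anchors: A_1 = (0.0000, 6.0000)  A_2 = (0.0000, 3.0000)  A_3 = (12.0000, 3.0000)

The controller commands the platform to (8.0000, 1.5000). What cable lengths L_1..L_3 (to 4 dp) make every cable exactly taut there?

(9.1788, 8.1394, 4.2720)

L_1 = √((0.0000−8.0000)² + (6.0000−1.5000)²) = 9.1788
L_2 = √((0.0000−8.0000)² + (3.0000−1.5000)²) = 8.1394
L_3 = √((12.0000−8.0000)² + (3.0000−1.5000)²) = 4.2720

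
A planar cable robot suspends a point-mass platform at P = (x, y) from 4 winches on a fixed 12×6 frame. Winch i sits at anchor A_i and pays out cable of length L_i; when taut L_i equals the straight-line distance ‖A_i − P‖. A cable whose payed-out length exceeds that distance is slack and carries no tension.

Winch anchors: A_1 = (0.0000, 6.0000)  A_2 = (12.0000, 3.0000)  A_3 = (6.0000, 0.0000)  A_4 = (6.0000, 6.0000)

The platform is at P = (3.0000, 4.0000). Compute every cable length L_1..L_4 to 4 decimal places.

L_1: Δ = A_1−P = (-3.0000, 2.0000) → ‖Δ‖ = √13.0000 = 3.6056
L_2: Δ = A_2−P = (9.0000, -1.0000) → ‖Δ‖ = √82.0000 = 9.0554
L_3: Δ = A_3−P = (3.0000, -4.0000) → ‖Δ‖ = √25.0000 = 5.0000
L_4: Δ = A_4−P = (3.0000, 2.0000) → ‖Δ‖ = √13.0000 = 3.6056

(3.6056, 9.0554, 5.0000, 3.6056)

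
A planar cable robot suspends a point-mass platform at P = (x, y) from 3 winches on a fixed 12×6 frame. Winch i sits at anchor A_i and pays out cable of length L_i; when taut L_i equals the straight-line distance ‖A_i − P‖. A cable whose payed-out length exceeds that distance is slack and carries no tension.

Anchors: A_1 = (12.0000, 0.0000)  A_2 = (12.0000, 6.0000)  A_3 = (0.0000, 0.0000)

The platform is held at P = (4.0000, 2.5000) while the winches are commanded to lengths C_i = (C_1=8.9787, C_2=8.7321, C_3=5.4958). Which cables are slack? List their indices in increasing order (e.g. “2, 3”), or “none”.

cable 1: L_1 = ‖A_1−P‖ = 8.3815;  C_1 = 8.9787 → slack
cable 2: L_2 = ‖A_2−P‖ = 8.7321;  C_2 = 8.7321 → taut
cable 3: L_3 = ‖A_3−P‖ = 4.7170;  C_3 = 5.4958 → slack

1, 3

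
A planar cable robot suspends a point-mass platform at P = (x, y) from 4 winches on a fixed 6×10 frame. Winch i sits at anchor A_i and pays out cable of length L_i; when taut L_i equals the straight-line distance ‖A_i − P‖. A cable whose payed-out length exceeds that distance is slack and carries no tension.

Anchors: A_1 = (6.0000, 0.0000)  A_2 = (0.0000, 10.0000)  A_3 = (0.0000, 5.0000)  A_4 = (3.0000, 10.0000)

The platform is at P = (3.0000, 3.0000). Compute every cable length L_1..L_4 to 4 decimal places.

(4.2426, 7.6158, 3.6056, 7.0000)

cable 1: Δx=3.0000, Δy=-3.0000; L_1 = √(Δx²+Δy²) = 4.2426
cable 2: Δx=-3.0000, Δy=7.0000; L_2 = √(Δx²+Δy²) = 7.6158
cable 3: Δx=-3.0000, Δy=2.0000; L_3 = √(Δx²+Δy²) = 3.6056
cable 4: Δx=0.0000, Δy=7.0000; L_4 = √(Δx²+Δy²) = 7.0000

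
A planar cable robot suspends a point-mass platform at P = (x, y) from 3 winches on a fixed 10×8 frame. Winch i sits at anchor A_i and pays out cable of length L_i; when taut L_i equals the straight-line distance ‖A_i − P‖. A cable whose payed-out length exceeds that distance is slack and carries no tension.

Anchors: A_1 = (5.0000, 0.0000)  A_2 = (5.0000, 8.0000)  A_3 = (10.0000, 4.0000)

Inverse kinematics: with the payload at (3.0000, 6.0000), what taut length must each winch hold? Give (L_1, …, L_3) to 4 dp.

(6.3246, 2.8284, 7.2801)

L_1: Δ = A_1−P = (2.0000, -6.0000) → ‖Δ‖ = √40.0000 = 6.3246
L_2: Δ = A_2−P = (2.0000, 2.0000) → ‖Δ‖ = √8.0000 = 2.8284
L_3: Δ = A_3−P = (7.0000, -2.0000) → ‖Δ‖ = √53.0000 = 7.2801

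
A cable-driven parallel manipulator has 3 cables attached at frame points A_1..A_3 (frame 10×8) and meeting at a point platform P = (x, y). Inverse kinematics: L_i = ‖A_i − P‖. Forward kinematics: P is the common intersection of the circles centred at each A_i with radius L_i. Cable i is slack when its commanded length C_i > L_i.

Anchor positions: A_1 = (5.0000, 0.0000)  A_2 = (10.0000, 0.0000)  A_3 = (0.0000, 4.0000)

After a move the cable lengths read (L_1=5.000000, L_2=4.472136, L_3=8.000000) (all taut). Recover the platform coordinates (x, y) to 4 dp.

(8.0000, 4.0000)

circle eqns → linear via eq_j − eq_1; set k_j = A_j·A_j − L_j²
k_1 = 25.0000+0.0000−25.0000 = 0.0000
-10.0000·x + 0.0000·y = k_1−k_2 = -80.0000
10.0000·x − 8.0000·y = k_1−k_3 = 48.0000
solve first two rows → x=8.0000, y=4.0000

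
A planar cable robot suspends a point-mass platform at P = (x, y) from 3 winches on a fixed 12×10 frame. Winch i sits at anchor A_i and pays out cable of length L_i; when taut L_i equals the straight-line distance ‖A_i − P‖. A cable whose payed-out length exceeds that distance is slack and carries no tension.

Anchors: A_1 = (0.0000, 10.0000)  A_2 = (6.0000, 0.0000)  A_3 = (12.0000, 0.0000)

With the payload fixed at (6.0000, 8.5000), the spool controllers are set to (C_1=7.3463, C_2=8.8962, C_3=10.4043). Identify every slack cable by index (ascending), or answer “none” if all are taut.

1, 2

i=1: geometric 6.1847 vs commanded 7.3463 ⇒ slack
i=2: geometric 8.5000 vs commanded 8.8962 ⇒ slack
i=3: geometric 10.4043 vs commanded 10.4043 ⇒ taut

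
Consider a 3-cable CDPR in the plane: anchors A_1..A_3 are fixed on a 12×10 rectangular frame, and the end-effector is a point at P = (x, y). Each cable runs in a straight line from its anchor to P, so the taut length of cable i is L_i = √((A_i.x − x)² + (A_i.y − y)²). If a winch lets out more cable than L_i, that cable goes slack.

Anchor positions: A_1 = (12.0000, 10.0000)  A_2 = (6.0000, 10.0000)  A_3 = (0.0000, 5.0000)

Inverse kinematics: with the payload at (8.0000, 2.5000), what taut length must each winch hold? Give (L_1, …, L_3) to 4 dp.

L_1 = √((12.0000−8.0000)² + (10.0000−2.5000)²) = 8.5000
L_2 = √((6.0000−8.0000)² + (10.0000−2.5000)²) = 7.7621
L_3 = √((0.0000−8.0000)² + (5.0000−2.5000)²) = 8.3815

(8.5000, 7.7621, 8.3815)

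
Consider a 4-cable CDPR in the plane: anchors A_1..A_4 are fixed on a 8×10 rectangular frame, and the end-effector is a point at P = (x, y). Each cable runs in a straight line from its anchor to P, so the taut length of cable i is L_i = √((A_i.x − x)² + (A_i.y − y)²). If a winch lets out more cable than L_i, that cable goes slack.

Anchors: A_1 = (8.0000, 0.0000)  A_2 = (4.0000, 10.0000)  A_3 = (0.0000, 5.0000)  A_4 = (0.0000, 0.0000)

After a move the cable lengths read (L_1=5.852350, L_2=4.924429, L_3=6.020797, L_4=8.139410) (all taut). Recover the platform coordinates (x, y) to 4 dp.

(6.0000, 5.5000)

expand ‖A_i−P‖²=L_i² and subtract eq 1 (k_i ≔ ‖A_i‖²−L_i²)
k_1 = 64.0000+0.0000−34.2500 = 29.7500
eq1−eq2 → [8.0000  -20.0000]·P = -62.0000
eq1−eq3 → [16.0000  -10.0000]·P = 41.0000
eq1−eq4 → [16.0000  0.0000]·P = 96.0000
2×2 solve → P = (6.0000, 5.5000)
check cable 4: ‖A_4−P‖² = 66.2500 ≈ L_4² = 66.2500 ✓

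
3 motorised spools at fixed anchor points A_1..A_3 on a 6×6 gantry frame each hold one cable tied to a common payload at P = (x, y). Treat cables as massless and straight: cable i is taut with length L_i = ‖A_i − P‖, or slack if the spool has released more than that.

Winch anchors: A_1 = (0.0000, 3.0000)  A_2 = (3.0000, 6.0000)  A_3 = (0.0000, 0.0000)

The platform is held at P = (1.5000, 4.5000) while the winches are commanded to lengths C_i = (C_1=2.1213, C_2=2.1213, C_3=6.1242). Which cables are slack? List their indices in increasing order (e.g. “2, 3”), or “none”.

i=1: geometric 2.1213 vs commanded 2.1213 ⇒ taut
i=2: geometric 2.1213 vs commanded 2.1213 ⇒ taut
i=3: geometric 4.7434 vs commanded 6.1242 ⇒ slack

3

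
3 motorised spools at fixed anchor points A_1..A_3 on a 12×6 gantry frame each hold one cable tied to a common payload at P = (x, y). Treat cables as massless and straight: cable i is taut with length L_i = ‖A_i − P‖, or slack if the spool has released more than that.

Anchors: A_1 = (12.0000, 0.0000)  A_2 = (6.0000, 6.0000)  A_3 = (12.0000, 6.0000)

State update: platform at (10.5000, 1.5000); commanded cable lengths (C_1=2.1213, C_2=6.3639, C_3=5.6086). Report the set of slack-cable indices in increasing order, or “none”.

3

cable 1: √((1.5000)²+(-1.5000)²)=2.1213, C_1=2.1213: taut
cable 2: √((-4.5000)²+(4.5000)²)=6.3640, C_2=6.3639: taut
cable 3: √((1.5000)²+(4.5000)²)=4.7434, C_3=5.6086: slack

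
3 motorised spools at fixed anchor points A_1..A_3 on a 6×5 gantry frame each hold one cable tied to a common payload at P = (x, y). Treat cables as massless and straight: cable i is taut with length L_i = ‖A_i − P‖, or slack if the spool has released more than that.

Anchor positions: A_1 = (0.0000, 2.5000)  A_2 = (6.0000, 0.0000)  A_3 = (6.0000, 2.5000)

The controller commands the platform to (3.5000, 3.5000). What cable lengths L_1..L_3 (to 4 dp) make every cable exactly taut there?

(3.6401, 4.3012, 2.6926)

cable 1: Δx=-3.5000, Δy=-1.0000; L_1 = √(Δx²+Δy²) = 3.6401
cable 2: Δx=2.5000, Δy=-3.5000; L_2 = √(Δx²+Δy²) = 4.3012
cable 3: Δx=2.5000, Δy=-1.0000; L_3 = √(Δx²+Δy²) = 2.6926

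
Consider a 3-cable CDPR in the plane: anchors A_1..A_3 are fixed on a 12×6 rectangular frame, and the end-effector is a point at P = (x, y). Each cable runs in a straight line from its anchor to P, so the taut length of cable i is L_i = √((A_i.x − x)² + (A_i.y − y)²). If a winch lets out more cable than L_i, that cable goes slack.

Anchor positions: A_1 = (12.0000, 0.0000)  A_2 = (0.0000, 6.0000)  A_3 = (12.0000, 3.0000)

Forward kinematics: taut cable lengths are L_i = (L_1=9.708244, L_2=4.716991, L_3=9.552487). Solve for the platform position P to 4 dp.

(2.5000, 2.0000)

each cable: (A_i−P)·(A_i−P) = L_i²; let c_i = ‖A_i‖²−L_i²
c_1 = 144.0000+0.0000−94.2500 = 49.7500
row 1: 24.0000x − 12.0000y = 36.0000  (c_2=13.7500)
row 2: 0.0000x − 6.0000y = -12.0000  (c_3=61.7500)
Cramer on rows 1–2 → x = 2.5000, y = 2.0000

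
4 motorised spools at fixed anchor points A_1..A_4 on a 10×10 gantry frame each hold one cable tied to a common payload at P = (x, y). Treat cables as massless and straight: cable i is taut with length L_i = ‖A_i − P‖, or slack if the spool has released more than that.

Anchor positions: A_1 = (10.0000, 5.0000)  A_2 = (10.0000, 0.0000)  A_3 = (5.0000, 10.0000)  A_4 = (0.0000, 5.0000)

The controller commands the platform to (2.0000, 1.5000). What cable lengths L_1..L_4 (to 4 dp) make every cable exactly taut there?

cable 1: Δx=8.0000, Δy=3.5000; L_1 = √(Δx²+Δy²) = 8.7321
cable 2: Δx=8.0000, Δy=-1.5000; L_2 = √(Δx²+Δy²) = 8.1394
cable 3: Δx=3.0000, Δy=8.5000; L_3 = √(Δx²+Δy²) = 9.0139
cable 4: Δx=-2.0000, Δy=3.5000; L_4 = √(Δx²+Δy²) = 4.0311

(8.7321, 8.1394, 9.0139, 4.0311)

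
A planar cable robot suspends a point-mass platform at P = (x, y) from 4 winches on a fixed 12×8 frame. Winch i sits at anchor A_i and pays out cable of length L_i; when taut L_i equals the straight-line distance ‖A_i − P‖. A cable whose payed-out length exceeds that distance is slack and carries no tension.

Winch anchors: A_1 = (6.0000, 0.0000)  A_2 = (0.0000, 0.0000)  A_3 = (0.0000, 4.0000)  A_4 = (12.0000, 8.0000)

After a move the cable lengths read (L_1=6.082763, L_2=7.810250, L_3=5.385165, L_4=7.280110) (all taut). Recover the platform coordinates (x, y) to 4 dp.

(5.0000, 6.0000)

each cable: (A_i−P)·(A_i−P) = L_i²; let q_i = ‖A_i‖²−L_i²
q_1 = 36.0000+0.0000−37.0000 = -1.0000
row 1: 12.0000x + 0.0000y = 60.0000  (q_2=-61.0000)
row 2: 12.0000x − 8.0000y = 12.0000  (q_3=-13.0000)
row 3: -12.0000x − 16.0000y = -156.0000  (q_4=155.0000)
Cramer on rows 1–2 → x = 5.0000, y = 6.0000
check cable 4: ‖A_4−P‖² = 53.0000 ≈ L_4² = 53.0000 ✓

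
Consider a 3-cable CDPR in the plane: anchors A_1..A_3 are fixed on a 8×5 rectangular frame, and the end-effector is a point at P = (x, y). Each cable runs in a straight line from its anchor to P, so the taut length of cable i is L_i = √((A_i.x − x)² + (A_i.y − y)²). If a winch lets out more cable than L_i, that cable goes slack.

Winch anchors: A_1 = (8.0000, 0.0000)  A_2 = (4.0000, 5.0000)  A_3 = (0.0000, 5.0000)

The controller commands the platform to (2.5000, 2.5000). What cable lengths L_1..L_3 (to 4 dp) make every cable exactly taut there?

(6.0415, 2.9155, 3.5355)

L_1: Δ = A_1−P = (5.5000, -2.5000) → ‖Δ‖ = √36.5000 = 6.0415
L_2: Δ = A_2−P = (1.5000, 2.5000) → ‖Δ‖ = √8.5000 = 2.9155
L_3: Δ = A_3−P = (-2.5000, 2.5000) → ‖Δ‖ = √12.5000 = 3.5355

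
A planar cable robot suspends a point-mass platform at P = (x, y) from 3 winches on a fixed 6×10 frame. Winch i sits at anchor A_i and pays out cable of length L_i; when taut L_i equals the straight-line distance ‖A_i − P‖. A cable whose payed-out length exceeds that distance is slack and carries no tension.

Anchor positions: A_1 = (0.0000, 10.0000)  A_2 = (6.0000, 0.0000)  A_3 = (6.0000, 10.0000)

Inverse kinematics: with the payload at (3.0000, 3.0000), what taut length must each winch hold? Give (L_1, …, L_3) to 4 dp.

(7.6158, 4.2426, 7.6158)

L_1 = √((0.0000−3.0000)² + (10.0000−3.0000)²) = 7.6158
L_2 = √((6.0000−3.0000)² + (0.0000−3.0000)²) = 4.2426
L_3 = √((6.0000−3.0000)² + (10.0000−3.0000)²) = 7.6158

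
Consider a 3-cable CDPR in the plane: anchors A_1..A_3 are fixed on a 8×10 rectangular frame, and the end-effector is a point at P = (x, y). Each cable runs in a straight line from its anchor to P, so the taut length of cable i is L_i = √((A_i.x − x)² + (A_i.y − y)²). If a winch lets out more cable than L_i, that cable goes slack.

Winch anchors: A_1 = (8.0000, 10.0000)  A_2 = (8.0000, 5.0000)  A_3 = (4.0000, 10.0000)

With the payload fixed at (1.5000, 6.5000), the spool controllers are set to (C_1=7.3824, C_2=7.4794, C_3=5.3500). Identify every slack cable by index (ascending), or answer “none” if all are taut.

cable 1: L_1 = ‖A_1−P‖ = 7.3824;  C_1 = 7.3824 → taut
cable 2: L_2 = ‖A_2−P‖ = 6.6708;  C_2 = 7.4794 → slack
cable 3: L_3 = ‖A_3−P‖ = 4.3012;  C_3 = 5.3500 → slack

2, 3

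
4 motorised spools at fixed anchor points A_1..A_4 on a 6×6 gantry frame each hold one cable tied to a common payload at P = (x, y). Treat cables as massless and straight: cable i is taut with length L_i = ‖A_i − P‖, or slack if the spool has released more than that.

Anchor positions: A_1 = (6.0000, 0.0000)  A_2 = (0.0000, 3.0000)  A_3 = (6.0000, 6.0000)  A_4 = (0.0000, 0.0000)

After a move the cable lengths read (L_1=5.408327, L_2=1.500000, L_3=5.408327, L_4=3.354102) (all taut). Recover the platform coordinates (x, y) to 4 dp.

(1.5000, 3.0000)

circle eqns → linear via eq_j − eq_1; set q_j = A_j·A_j − L_j²
q_1 = 36.0000+0.0000−29.2500 = 6.7500
12.0000·x − 6.0000·y = q_1−q_2 = 0.0000
0.0000·x − 12.0000·y = q_1−q_3 = -36.0000
12.0000·x + 0.0000·y = q_1−q_4 = 18.0000
solve first two rows → x=1.5000, y=3.0000
check cable 4: ‖A_4−P‖² = 11.2500 ≈ L_4² = 11.2500 ✓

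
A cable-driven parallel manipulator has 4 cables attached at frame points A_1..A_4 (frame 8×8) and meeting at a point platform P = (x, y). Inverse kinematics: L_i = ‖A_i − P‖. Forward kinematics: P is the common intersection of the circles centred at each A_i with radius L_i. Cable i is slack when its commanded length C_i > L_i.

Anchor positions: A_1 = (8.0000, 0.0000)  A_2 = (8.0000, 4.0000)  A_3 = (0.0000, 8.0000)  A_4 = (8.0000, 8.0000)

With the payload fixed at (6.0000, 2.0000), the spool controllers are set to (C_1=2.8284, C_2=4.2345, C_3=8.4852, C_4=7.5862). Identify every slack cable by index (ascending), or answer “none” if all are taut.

cable 1: √((2.0000)²+(-2.0000)²)=2.8284, C_1=2.8284: taut
cable 2: √((2.0000)²+(2.0000)²)=2.8284, C_2=4.2345: slack
cable 3: √((-6.0000)²+(6.0000)²)=8.4853, C_3=8.4852: taut
cable 4: √((2.0000)²+(6.0000)²)=6.3246, C_4=7.5862: slack

2, 4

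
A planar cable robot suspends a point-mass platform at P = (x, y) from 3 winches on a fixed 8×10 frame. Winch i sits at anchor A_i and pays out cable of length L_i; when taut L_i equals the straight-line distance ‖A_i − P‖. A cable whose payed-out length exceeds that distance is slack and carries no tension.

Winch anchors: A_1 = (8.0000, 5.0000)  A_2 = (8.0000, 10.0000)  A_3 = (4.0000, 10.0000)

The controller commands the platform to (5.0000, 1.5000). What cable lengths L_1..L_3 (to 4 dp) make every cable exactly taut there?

cable 1: Δx=3.0000, Δy=3.5000; L_1 = √(Δx²+Δy²) = 4.6098
cable 2: Δx=3.0000, Δy=8.5000; L_2 = √(Δx²+Δy²) = 9.0139
cable 3: Δx=-1.0000, Δy=8.5000; L_3 = √(Δx²+Δy²) = 8.5586

(4.6098, 9.0139, 8.5586)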